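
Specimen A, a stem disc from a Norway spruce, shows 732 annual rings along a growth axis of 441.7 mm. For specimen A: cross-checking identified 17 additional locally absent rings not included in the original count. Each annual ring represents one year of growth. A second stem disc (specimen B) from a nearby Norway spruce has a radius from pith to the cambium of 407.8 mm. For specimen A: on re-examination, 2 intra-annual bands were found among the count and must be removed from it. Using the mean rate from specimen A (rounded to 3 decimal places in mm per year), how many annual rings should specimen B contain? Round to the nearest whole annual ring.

Specimen A: correcting the raw count gives 732 − 2 + 17 = 747 true annual rings.
A: 441.7 mm over 747 years gives 441.7 / 747 ≈ 0.591 mm per year.
For B, 407.8 / 0.591 = 690.02 years ≈ 690 annual rings.

690 annual rings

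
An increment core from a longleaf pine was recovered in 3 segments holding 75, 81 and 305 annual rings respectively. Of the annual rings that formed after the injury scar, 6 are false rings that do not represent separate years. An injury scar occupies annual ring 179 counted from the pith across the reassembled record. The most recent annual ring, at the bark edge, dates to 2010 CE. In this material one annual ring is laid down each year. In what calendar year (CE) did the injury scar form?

Total annual rings = 75 + 81 + 305 = 461.
461 − 179 = 282 annual rings lie beyond the injury scar toward the bark edge.
282 − 6 false = 276 true annual rings after the injury scar.
The annual ring at the bark edge is 2010 CE, so the injury scar dates to 2010 − 276 = 1734 CE.

1734 CE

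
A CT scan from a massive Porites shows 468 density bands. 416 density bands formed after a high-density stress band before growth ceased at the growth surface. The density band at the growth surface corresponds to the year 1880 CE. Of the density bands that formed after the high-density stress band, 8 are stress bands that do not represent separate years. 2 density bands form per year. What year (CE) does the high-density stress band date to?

416 density bands post-date the high-density stress band.
416 − 8 false = 408 true density bands after the high-density stress band.
Dividing by 2 density bands per year: 408 / 2 = 204 years.
1880 − 204 = 1676 CE.

1676 CE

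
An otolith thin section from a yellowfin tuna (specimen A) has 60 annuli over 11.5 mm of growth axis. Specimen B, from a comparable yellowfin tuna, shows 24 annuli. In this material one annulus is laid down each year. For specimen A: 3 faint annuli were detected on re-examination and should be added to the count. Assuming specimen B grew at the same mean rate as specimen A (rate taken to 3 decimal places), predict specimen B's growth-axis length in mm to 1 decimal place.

4.4 mm

Specimen A: correcting the raw count gives 60 + 3 = 63 true annuli.
A: 11.5 mm over 63 years gives 11.5 / 63 ≈ 0.183 mm/yr.
For B, 0.183 mm/year × 24 years = 4.4 mm.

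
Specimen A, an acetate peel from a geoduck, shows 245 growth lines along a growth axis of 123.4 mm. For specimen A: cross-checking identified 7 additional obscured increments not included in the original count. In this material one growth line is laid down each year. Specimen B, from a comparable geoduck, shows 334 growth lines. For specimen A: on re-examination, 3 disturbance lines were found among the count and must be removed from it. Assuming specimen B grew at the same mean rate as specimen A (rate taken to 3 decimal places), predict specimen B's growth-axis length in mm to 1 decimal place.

Specimen A: true growth line count = 245 − 3 + 7 = 249.
A: Mean rate = 123.4 mm / 249 years ≈ 0.496 mm/yr.
For B, 0.496 mm/year × 334 years = 165.7 mm.

165.7 mm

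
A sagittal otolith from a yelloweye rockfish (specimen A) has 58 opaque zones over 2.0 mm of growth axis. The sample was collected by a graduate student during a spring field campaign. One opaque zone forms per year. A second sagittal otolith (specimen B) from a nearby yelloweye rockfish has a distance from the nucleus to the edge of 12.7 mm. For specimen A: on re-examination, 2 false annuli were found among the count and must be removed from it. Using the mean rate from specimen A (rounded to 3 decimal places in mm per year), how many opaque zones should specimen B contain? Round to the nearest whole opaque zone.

353 opaque zones

Specimen A: correcting the raw count gives 58 − 2 = 56 true opaque zones.
A: Mean rate = 2.0 mm / 56 years ≈ 0.036 mm/yr.
Specimen B: 12.7 mm / 0.036 mm per year = 352.78 years ≈ 353 opaque zones.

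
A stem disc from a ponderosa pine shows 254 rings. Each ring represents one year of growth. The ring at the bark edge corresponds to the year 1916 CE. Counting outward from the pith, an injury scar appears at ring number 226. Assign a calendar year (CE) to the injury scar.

Between ring 226 and the bark edge there are 254 − 226 = 28 rings.
The ring at the bark edge is 1916 CE, so the injury scar dates to 1916 − 28 = 1888 CE.

1888 CE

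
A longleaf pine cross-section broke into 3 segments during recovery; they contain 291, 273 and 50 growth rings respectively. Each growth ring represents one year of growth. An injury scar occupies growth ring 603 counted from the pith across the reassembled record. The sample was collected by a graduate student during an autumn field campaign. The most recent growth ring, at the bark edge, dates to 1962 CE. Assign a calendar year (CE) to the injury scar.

1951 CE

Total growth rings = 291 + 273 + 50 = 614.
614 − 603 = 11 growth rings lie beyond the injury scar toward the bark edge.
The growth ring at the bark edge is 1962 CE, so the injury scar dates to 1962 − 11 = 1951 CE.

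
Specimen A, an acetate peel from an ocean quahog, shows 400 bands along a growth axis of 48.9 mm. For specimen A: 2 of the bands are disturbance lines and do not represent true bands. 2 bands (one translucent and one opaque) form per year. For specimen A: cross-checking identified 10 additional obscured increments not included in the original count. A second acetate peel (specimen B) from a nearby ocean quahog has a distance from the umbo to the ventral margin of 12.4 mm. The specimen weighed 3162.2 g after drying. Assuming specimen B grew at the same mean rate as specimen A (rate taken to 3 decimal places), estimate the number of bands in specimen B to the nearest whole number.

Specimen A: adjusted count: 400 − 2 + 10 = 408 bands.
Specimen A: 408 bands at 2 per year is 408 / 2 = 204 years.
A: Mean rate = 48.9 mm / 204 years ≈ 0.240 mm per year.
Specimen B: 12.4 mm / 0.240 mm per year = 51.67 years; at 2 bands per year that is 51.67 × 2 ≈ 103 bands.

103 bands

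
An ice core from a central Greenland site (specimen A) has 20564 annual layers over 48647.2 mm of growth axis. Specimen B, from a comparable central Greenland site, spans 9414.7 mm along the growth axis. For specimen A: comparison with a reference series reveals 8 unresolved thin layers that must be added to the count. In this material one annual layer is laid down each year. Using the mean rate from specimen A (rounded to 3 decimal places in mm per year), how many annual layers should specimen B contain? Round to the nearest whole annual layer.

Specimen A: adjusted count: 20564 + 8 = 20572 annual layers.
A: Mean rate = 48647.2 mm / 20572 years ≈ 2.365 mm per year.
B spans 9414.7 / 2.365 = 3980.85 years ≈ 3981 annual layers.

3981 annual layers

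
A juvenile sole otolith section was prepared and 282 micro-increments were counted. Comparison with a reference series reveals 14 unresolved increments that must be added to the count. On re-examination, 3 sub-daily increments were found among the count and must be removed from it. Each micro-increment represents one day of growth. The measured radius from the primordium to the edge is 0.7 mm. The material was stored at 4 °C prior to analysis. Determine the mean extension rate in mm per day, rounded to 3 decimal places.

0.002 mm per day

True micro-increment count = 282 − 3 + 14 = 293.
Mean rate = 0.7 mm / 293 days ≈ 0.002 mm per day.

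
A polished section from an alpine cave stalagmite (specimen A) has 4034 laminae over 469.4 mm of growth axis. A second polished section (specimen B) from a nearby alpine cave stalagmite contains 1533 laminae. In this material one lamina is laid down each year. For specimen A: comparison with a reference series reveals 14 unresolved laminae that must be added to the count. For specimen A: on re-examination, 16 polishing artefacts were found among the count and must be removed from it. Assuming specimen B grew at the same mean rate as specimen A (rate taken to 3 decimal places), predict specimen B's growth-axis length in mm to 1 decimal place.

177.8 mm

Specimen A: correcting the raw count gives 4034 − 16 + 14 = 4032 true laminae.
A: Mean rate = 469.4 mm / 4032 years ≈ 0.116 mm per year.
Length of B = 0.116 × 1533 = 177.8 mm.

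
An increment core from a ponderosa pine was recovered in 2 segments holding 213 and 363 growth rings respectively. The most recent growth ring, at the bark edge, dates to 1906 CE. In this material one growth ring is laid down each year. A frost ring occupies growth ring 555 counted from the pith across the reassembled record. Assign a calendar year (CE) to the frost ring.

Total growth rings = 213 + 363 = 576.
576 − 555 = 21 growth rings lie beyond the frost ring toward the bark edge.
Counting back 21 years from 1906 CE places the frost ring in 1906 − 21 = 1885 CE.

1885 CE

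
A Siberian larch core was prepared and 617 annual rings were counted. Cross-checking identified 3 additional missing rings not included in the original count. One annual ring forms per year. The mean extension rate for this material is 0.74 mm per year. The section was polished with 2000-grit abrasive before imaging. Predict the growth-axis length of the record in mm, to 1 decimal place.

After corrections the count is 617 + 3 = 620 annual rings.
Predicted length = 0.74 mm/year × 620 years = 458.8 mm.

458.8 mm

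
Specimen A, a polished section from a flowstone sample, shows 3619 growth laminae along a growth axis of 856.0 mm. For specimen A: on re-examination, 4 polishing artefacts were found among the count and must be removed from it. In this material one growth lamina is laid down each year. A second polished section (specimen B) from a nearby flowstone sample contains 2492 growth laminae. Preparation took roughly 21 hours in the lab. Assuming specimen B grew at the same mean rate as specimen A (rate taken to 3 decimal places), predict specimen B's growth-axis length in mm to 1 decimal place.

Specimen A: after corrections the count is 3619 − 4 = 3615 growth laminae.
A: Mean rate = 856.0 mm / 3615 years ≈ 0.237 mm/yr.
Length of B = 0.237 × 2492 = 590.6 mm.

590.6 mm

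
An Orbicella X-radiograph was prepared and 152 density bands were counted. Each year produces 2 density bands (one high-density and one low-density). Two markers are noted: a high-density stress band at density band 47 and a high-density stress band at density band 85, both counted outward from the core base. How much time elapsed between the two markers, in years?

The two markers are separated by 85 − 47 = 38 density bands.
With 2 density bands per year, 38 / 2 = 19 years.

19 yr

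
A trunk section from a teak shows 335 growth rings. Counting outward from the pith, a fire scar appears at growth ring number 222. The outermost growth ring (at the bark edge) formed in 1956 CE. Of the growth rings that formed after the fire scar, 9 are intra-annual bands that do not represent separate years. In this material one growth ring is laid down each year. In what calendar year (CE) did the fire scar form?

1852 CE

Between growth ring 222 and the bark edge there are 335 − 222 = 113 growth rings.
Removing the 9 false growth rings leaves 113 − 9 = 104 true growth rings beyond the fire scar.
1956 − 104 = 1852 CE.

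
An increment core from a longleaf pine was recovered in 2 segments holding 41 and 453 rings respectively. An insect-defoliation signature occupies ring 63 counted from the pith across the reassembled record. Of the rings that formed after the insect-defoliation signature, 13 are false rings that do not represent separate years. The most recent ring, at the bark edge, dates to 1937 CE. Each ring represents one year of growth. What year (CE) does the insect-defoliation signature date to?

Total rings = 41 + 453 = 494.
494 − 63 = 431 rings lie beyond the insect-defoliation signature toward the bark edge.
Removing the 13 false rings leaves 431 − 13 = 418 true rings beyond the insect-defoliation signature.
1937 − 418 = 1519 CE.

1519 CE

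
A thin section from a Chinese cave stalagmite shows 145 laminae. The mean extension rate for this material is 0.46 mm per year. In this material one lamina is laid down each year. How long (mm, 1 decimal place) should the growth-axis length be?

66.7 mm

145 years of growth are recorded.
Length ≈ 0.46 × 145 = 66.7 mm.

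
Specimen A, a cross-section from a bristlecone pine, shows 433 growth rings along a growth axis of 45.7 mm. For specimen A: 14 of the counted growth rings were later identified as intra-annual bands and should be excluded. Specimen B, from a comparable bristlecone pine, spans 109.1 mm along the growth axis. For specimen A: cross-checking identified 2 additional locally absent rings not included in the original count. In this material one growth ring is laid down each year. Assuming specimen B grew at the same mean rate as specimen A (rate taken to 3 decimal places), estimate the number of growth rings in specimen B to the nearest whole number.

Specimen A: adjusted count: 433 − 14 + 2 = 421 growth rings.
A: Extension rate ≈ 45.7 / 421 = 0.109 mm/year.
For B, 109.1 / 0.109 = 1000.92 years ≈ 1001 growth rings.

1001 growth rings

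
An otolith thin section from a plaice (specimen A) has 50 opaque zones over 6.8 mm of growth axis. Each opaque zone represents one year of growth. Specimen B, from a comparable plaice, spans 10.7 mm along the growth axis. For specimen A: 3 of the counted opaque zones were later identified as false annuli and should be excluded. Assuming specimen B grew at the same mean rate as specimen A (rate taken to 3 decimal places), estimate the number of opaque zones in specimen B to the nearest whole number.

Specimen A: adjusted count: 50 − 3 = 47 opaque zones.
A: 6.8 mm over 47 years gives 6.8 / 47 ≈ 0.145 mm per year.
Specimen B: 10.7 mm / 0.145 mm per year = 73.79 years ≈ 74 opaque zones.

74 opaque zones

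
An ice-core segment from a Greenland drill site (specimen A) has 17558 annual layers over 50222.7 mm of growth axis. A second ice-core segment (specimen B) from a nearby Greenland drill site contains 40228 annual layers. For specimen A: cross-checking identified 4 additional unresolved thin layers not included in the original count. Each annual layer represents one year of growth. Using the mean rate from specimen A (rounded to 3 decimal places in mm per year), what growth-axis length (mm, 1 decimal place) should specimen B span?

Specimen A: correcting the raw count gives 17558 + 4 = 17562 true annual layers.
A: 50222.7 mm over 17562 years gives 50222.7 / 17562 ≈ 2.860 mm/yr.
For B, 2.860 mm/year × 40228 years = 115052.1 mm.

115052.1 mm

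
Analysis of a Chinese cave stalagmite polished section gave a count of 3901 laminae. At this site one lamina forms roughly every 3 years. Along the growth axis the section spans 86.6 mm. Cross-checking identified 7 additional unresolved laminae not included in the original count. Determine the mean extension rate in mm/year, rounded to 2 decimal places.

Correcting the raw count gives 3901 + 7 = 3908 true laminae.
3908 laminae at 3 years each span 3908 × 3 = 11724 years.
Extension rate ≈ 86.6 / 11724 = 0.01 mm/year.

0.01 mm/year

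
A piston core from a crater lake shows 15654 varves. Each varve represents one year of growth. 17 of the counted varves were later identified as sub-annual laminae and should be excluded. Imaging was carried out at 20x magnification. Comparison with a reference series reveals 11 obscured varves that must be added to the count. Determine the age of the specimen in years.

Correcting the raw count gives 15654 − 17 + 11 = 15648 true varves.
One varve per year makes the duration 15648 years.

15648 years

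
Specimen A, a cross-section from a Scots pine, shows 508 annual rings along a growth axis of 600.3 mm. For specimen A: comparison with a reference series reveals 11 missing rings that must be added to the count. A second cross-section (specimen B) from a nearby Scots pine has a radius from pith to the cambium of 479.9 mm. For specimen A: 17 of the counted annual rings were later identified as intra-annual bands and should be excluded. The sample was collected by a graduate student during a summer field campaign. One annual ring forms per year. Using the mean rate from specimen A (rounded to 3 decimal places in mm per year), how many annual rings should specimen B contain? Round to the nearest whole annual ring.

Specimen A: adjusted count: 508 − 17 + 11 = 502 annual rings.
A: Extension rate ≈ 600.3 / 502 = 1.196 mm per year.
Specimen B: 479.9 mm / 1.196 mm per year = 401.25 years ≈ 401 annual rings.

401 annual rings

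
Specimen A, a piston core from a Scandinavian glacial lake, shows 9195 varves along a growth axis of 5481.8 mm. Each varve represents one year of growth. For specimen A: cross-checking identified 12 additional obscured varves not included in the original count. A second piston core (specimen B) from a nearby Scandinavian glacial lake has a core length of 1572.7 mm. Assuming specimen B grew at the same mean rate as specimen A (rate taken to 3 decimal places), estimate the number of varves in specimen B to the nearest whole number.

Specimen A: true varve count = 9195 + 12 = 9207.
A: Mean rate = 5481.8 mm / 9207 years ≈ 0.595 mm/year.
B spans 1572.7 / 0.595 = 2643.19 years ≈ 2643 varves.

2643 varves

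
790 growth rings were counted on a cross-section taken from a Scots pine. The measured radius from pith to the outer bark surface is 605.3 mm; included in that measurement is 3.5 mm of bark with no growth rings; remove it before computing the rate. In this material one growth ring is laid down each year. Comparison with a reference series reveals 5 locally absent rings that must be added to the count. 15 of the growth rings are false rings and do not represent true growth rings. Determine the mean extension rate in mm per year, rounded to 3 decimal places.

Adjusted count: 790 − 15 + 5 = 780 growth rings.
Net length = 605.3 − 3.5 = 601.8 mm.
601.8 mm over 780 years gives 601.8 / 780 ≈ 0.772 mm per year.

0.772 mm per year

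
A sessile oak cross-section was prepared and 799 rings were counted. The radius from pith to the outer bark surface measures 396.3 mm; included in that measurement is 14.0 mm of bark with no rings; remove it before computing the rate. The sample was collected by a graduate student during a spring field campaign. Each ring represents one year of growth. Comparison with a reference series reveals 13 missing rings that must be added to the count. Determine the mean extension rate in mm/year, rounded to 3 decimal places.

0.471 mm/year

After corrections the count is 799 + 13 = 812 rings.
Removing the 14.0 mm offcut leaves 396.3 − 14.0 = 382.3 mm.
Extension rate ≈ 382.3 / 812 = 0.471 mm/year.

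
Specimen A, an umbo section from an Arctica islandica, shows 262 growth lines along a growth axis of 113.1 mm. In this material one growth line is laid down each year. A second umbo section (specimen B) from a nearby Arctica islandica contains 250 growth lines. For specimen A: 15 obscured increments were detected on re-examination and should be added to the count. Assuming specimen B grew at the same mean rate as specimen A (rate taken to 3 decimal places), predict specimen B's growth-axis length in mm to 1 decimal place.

102.0 mm

Specimen A: correcting the raw count gives 262 + 15 = 277 true growth lines.
A: Mean rate = 113.1 mm / 277 years ≈ 0.408 mm/yr.
Length of B = 0.408 × 250 = 102.0 mm.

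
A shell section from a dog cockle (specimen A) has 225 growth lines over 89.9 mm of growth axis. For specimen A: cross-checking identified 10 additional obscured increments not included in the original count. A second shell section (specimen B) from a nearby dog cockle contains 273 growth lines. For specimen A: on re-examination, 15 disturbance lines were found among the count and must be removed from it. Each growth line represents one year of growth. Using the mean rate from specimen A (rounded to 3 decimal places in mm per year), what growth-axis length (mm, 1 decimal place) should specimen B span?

Specimen A: after corrections the count is 225 − 15 + 10 = 220 growth lines.
A: 89.9 mm over 220 years gives 89.9 / 220 ≈ 0.409 mm per year.
B's length ≈ 0.409 × 273 = 111.7 mm.

111.7 mm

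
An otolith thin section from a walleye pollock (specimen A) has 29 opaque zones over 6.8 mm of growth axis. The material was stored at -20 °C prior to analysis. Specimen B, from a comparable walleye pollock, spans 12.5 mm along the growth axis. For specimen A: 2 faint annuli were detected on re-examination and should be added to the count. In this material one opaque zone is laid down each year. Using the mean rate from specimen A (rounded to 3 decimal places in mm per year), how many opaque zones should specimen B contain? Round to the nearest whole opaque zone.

Specimen A: after corrections the count is 29 + 2 = 31 opaque zones.
A: Extension rate ≈ 6.8 / 31 = 0.219 mm per year.
Specimen B: 12.5 mm / 0.219 mm per year = 57.08 years ≈ 57 opaque zones.

57 opaque zones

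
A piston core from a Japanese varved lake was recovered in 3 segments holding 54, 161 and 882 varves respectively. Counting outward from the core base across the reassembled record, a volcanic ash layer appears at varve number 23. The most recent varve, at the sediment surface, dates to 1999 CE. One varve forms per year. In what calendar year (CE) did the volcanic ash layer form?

Total varves = 54 + 161 + 882 = 1097.
Between varve 23 and the sediment surface there are 1097 − 23 = 1074 varves.
1999 − 1074 = 925 CE.

925 CE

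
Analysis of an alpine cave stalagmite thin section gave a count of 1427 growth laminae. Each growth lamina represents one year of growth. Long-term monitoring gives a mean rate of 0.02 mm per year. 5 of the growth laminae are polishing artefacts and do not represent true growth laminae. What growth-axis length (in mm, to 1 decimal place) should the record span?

After corrections the count is 1427 − 5 = 1422 growth laminae.
Predicted length = 0.02 mm/year × 1422 years = 28.4 mm.

28.4 mm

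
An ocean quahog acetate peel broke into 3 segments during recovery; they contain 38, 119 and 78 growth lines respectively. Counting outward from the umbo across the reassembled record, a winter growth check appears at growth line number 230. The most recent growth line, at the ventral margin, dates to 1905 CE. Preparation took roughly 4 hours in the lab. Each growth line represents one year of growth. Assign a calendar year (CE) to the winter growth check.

Total growth lines = 38 + 119 + 78 = 235.
235 − 230 = 5 growth lines lie beyond the winter growth check toward the ventral margin.
1905 − 5 = 1900 CE.

1900 CE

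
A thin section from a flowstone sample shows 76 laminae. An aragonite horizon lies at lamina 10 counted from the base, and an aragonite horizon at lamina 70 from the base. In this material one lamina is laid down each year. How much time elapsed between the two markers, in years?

60 years

70 − 10 = 60 laminae lie between the two events.
One lamina per year makes the interval 60 years.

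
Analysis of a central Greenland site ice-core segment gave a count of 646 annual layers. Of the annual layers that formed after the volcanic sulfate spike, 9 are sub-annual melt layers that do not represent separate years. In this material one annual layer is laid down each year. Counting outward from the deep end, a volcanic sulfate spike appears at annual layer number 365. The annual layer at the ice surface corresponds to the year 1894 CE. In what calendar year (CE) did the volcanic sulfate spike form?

646 − 365 = 281 annual layers lie beyond the volcanic sulfate spike toward the ice surface.
Removing the 9 false annual layers leaves 281 − 9 = 272 true annual layers beyond the volcanic sulfate spike.
Counting back 272 years from 1894 CE places the volcanic sulfate spike in 1894 − 272 = 1622 CE.

1622 CE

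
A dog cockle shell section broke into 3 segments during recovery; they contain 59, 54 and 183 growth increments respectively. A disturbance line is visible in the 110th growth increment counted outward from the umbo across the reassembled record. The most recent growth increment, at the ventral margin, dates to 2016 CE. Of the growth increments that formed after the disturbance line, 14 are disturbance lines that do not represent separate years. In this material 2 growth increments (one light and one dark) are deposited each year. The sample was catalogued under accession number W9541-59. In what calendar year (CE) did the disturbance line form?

1930 CE

Total growth increments = 59 + 54 + 183 = 296.
The disturbance line sits at growth increment 110 from the umbo, so 296 − 110 = 186 growth increments formed after it.
186 − 14 false = 172 true growth increments after the disturbance line.
172 growth increments at 2 per year is 172 / 2 = 86 years.
The growth increment at the ventral margin is 2016 CE, so the disturbance line dates to 2016 − 86 = 1930 CE.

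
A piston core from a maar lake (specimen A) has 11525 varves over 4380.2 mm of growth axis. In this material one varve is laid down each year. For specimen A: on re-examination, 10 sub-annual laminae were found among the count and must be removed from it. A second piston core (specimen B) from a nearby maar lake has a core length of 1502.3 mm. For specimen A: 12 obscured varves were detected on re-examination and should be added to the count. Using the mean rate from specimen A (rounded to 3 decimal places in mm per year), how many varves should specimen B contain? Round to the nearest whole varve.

Specimen A: true varve count = 11525 − 10 + 12 = 11527.
A: Extension rate ≈ 4380.2 / 11527 = 0.380 mm/yr.
B spans 1502.3 / 0.380 = 3953.42 years ≈ 3953 varves.

3953 varves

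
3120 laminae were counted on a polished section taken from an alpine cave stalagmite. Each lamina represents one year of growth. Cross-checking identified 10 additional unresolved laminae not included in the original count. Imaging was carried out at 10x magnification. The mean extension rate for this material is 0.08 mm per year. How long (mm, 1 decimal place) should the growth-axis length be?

True lamina count = 3120 + 10 = 3130.
3130 years at 0.08 mm/year gives 0.08 × 3130 = 250.4 mm.

250.4 mm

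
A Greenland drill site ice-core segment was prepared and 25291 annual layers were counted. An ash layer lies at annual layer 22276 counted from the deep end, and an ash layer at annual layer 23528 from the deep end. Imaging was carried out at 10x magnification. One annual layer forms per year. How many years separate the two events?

1252 years

Separation: 23528 − 22276 = 1252 annual layers.
One annual layer per year makes the interval 1252 years.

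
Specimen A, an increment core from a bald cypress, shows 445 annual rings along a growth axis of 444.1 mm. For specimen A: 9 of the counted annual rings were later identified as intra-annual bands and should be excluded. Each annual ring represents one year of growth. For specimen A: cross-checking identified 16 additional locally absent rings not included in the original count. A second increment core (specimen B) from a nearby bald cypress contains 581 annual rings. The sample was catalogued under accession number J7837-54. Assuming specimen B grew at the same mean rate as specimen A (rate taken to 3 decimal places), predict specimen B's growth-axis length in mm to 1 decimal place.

Specimen A: adjusted count: 445 − 9 + 16 = 452 annual rings.
A: Extension rate ≈ 444.1 / 452 = 0.983 mm/yr.
For B, 0.983 mm/year × 581 years = 571.1 mm.

571.1 mm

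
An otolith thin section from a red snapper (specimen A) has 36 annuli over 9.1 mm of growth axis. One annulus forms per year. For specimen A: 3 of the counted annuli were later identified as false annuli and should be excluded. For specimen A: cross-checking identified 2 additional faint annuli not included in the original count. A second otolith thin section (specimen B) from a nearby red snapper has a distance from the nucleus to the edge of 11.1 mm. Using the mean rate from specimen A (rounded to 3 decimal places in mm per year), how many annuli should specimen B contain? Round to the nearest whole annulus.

43 annuli

Specimen A: after corrections the count is 36 − 3 + 2 = 35 annuli.
A: Extension rate ≈ 9.1 / 35 = 0.260 mm/year.
B spans 11.1 / 0.260 = 42.69 years ≈ 43 annuli.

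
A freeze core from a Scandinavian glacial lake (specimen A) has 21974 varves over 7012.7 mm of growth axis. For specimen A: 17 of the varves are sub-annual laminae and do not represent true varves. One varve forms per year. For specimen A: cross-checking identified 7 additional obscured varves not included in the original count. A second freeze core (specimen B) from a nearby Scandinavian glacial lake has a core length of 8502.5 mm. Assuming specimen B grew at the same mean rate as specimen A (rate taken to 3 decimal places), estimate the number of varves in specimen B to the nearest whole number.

Specimen A: true varve count = 21974 − 17 + 7 = 21964.
A: Extension rate ≈ 7012.7 / 21964 = 0.319 mm/yr.
B spans 8502.5 / 0.319 = 26653.61 years ≈ 26654 varves.

26654 varves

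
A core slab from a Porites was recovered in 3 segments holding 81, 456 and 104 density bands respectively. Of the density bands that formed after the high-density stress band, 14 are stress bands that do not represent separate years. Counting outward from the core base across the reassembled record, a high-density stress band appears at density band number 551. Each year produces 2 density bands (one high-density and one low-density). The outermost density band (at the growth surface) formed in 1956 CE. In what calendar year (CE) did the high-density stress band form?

1918 CE

Total density bands = 81 + 456 + 104 = 641.
Between density band 551 and the growth surface there are 641 − 551 = 90 density bands.
90 − 14 false = 76 true density bands after the high-density stress band.
With 2 density bands per year, 76 / 2 = 38 years.
Counting back 38 years from 1956 CE places the high-density stress band in 1956 − 38 = 1918 CE.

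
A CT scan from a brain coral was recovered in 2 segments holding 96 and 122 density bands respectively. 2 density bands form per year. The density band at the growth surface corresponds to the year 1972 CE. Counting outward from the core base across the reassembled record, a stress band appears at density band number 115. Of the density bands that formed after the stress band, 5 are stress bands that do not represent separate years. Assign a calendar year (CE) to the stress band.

1923 CE

Total density bands = 96 + 122 = 218.
218 − 115 = 103 density bands lie beyond the stress band toward the growth surface.
103 − 5 false = 98 true density bands after the stress band.
Dividing by 2 density bands per year: 98 / 2 = 49 years.
1972 − 49 = 1923 CE.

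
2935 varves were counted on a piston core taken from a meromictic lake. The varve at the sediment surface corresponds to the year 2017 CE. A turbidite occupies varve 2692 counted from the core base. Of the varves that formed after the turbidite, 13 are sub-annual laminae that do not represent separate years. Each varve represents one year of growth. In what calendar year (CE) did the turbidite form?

The turbidite sits at varve 2692 from the core base, so 2935 − 2692 = 243 varves formed after it.
243 − 13 false = 230 true varves after the turbidite.
Counting back 230 years from 2017 CE places the turbidite in 2017 − 230 = 1787 CE.

1787 CE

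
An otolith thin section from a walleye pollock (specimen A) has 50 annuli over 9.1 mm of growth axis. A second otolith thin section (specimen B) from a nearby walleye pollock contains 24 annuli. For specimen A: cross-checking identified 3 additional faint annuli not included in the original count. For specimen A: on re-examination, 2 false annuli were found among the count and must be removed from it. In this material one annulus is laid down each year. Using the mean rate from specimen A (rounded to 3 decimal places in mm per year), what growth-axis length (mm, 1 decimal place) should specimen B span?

Specimen A: correcting the raw count gives 50 − 2 + 3 = 51 true annuli.
A: Extension rate ≈ 9.1 / 51 = 0.178 mm/yr.
Length of B = 0.178 × 24 = 4.3 mm.

4.3 mm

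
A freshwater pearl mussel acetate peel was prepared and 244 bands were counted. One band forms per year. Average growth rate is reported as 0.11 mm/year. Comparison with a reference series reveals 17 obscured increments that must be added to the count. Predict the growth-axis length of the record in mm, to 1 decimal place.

28.7 mm

Correcting the raw count gives 244 + 17 = 261 true bands.
Predicted length = 0.11 mm/year × 261 years = 28.7 mm.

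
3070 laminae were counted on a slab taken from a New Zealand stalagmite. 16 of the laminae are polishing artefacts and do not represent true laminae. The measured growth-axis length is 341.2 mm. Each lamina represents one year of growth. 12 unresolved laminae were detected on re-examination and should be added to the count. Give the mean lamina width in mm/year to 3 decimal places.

True lamina count = 3070 − 16 + 12 = 3066.
341.2 mm over 3066 years gives 341.2 / 3066 ≈ 0.111 mm/year.

0.111 mm/year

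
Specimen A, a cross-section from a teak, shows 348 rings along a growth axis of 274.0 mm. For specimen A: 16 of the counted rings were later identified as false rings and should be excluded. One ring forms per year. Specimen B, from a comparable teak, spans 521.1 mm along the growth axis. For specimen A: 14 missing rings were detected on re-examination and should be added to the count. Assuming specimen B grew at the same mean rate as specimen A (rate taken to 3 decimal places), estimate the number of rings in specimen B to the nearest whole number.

Specimen A: true ring count = 348 − 16 + 14 = 346.
A: Mean rate = 274.0 mm / 346 years ≈ 0.792 mm/year.
For B, 521.1 / 0.792 = 657.95 years ≈ 658 rings.

658 rings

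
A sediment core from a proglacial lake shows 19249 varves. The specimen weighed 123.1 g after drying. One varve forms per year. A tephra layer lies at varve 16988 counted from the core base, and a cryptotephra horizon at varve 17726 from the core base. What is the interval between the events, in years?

Separation: 17726 − 16988 = 738 varves.
At one varve per year, 738 years elapsed between them.

738 years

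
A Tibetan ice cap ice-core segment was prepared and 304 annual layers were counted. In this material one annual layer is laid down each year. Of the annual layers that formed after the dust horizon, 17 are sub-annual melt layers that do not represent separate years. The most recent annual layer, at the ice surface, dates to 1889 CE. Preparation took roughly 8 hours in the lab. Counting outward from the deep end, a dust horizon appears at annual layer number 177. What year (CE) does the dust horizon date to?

The dust horizon sits at annual layer 177 from the deep end, so 304 − 177 = 127 annual layers formed after it.
Removing the 17 false annual layers leaves 127 − 17 = 110 true annual layers beyond the dust horizon.
Counting back 110 years from 1889 CE places the dust horizon in 1889 − 110 = 1779 CE.

1779 CE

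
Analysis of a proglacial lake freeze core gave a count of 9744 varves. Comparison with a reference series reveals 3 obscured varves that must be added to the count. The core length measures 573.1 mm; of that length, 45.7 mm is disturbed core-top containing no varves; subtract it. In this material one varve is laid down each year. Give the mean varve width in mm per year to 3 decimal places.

0.054 mm per year

True varve count = 9744 + 3 = 9747.
Removing the 45.7 mm offcut leaves 573.1 − 45.7 = 527.4 mm.
Mean rate = 527.4 mm / 9747 years ≈ 0.054 mm per year.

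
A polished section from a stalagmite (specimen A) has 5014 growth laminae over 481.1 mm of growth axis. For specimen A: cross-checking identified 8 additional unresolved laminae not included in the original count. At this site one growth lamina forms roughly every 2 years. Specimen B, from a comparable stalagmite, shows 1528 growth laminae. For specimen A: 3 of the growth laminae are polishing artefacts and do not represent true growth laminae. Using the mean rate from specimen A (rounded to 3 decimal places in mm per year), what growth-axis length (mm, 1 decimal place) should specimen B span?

Specimen A: after corrections the count is 5014 − 3 + 8 = 5019 growth laminae.
Specimen A: multiplying by 2 years per growth lamina: 5019 × 2 = 10038 years.
A: Mean rate = 481.1 mm / 10038 years ≈ 0.048 mm/yr.
Specimen B: at 2 years per growth lamina, 1528 × 2 = 3056 years. B's length ≈ 0.048 × 3056 = 146.7 mm.

146.7 mm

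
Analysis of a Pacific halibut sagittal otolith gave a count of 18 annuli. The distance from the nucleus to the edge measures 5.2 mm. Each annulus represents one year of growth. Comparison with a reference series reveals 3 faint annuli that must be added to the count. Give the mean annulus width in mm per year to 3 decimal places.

True annulus count = 18 + 3 = 21.
5.2 mm over 21 years gives 5.2 / 21 ≈ 0.248 mm per year.

0.248 mm per year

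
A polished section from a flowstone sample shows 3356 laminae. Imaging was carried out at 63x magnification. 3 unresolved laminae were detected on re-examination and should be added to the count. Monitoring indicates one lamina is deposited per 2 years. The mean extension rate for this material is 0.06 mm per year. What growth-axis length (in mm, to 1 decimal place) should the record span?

403.1 mm

Correcting the raw count gives 3356 + 3 = 3359 true laminae.
Multiplying by 2 years per lamina: 3359 × 2 = 6718 years.
6718 years at 0.06 mm/year gives 0.06 × 6718 = 403.1 mm.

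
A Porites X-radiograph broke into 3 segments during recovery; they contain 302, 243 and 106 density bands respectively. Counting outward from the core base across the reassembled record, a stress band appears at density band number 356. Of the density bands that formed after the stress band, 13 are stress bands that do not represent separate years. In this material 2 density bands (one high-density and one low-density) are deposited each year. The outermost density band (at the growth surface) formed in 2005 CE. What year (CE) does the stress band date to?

1864 CE

Total density bands = 302 + 243 + 106 = 651.
The stress band sits at density band 356 from the core base, so 651 − 356 = 295 density bands formed after it.
295 − 13 false = 282 true density bands after the stress band.
Dividing by 2 density bands per year: 282 / 2 = 141 years.
2005 − 141 = 1864 CE.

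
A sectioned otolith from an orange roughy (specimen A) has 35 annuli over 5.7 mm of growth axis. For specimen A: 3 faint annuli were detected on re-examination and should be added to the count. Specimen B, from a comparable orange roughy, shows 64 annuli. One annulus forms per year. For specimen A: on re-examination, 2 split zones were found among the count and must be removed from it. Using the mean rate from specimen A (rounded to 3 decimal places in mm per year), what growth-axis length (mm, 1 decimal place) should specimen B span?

Specimen A: after corrections the count is 35 − 2 + 3 = 36 annuli.
A: Extension rate ≈ 5.7 / 36 = 0.158 mm/yr.
B's length ≈ 0.158 × 64 = 10.1 mm.

10.1 mm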